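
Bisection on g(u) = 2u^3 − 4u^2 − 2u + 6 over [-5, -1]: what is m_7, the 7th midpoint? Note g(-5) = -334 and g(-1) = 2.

u = -3 gives g = -78, negative; keep [-3, -1]
u = -2 gives g = -22, negative; keep [-2, -1]
u = -1.5 gives g = -6.75, negative; keep [-1.5, -1]
u = -1.25 gives g = -1.6562, negative; keep [-1.25, -1]
u = -1.125 gives g = 0.3398, positive; keep [-1.25, -1.125]
u = -1.1875 gives g = -0.6147, negative; keep [-1.1875, -1.125]
u = -1.15625 gives g = -0.1268, negative; keep [-1.15625, -1.125]

-1.15625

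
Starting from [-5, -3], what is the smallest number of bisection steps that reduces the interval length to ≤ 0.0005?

Width after n steps is 2/2^n. Need 2^n ≥ 2/0.0005 = 4000.
2^11 = 2048 < 4000 ≤ 2^12 = 4096, so n = 12.

12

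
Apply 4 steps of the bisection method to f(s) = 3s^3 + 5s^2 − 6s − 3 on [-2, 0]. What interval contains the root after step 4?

[-0.5, -0.375]

f(-1) = 5 > 0, so the root lies in [-1, 0]
f(-0.5) = 0.875 > 0, so the root lies in [-0.5, 0]
f(-0.25) = -1.234375 < 0, so the root lies in [-0.5, -0.25]
f(-0.375) = -0.2051 < 0, so the root lies in [-0.5, -0.375]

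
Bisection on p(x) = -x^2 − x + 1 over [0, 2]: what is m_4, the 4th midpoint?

x = 1 gives p = -1, negative; keep [0, 1]
x = 0.5 gives p = 0.25, positive; keep [0.5, 1]
x = 0.75 gives p = -0.3125, negative; keep [0.5, 0.75]
x = 0.625 gives p = -0.0156, negative; keep [0.5, 0.625]

0.625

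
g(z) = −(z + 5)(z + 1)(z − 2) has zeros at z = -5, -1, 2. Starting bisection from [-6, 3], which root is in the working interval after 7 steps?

midpoint -1.5: g = -6.125 < 0 → [-6, -1.5]
midpoint -3.75: g = -19.765625 < 0 → [-6, -3.75]
midpoint -4.875: g = -3.330078 < 0 → [-6, -4.875]
midpoint -5.4375: g = 14.4392 > 0 → [-5.4375, -4.875]
midpoint -5.15625: g = 4.6474 > 0 → [-5.15625, -4.875]
midpoint -5.015625: g = 0.4402 > 0 → [-5.015625, -4.875]
midpoint -4.9453125: g = -1.4985 < 0 → [-5.015625, -4.9453125]

-5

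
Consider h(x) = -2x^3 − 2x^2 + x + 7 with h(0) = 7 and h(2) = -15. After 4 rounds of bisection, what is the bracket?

[1.25, 1.375]

midpoint 1: h = 4 > 0 → [1, 2]
midpoint 1.5: h = -2.75 < 0 → [1, 1.5]
midpoint 1.25: h = 1.21875 > 0 → [1.25, 1.5]
midpoint 1.375: h = -0.6055 < 0 → [1.25, 1.375]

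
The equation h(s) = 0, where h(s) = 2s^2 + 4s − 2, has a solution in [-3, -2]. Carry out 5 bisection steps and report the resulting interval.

s = -2.5 gives h = 0.5, positive; keep [-2.5, -2]
s = -2.25 gives h = -0.875, negative; keep [-2.5, -2.25]
s = -2.375 gives h = -0.21875, negative; keep [-2.5, -2.375]
s = -2.4375 gives h = 0.1328, positive; keep [-2.4375, -2.375]
s = -2.40625 gives h = -0.0449, negative; keep [-2.4375, -2.40625]

[-2.4375, -2.40625]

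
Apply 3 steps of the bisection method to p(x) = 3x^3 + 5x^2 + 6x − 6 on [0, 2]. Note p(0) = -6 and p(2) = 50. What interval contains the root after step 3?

x = 1 gives p = 8, positive; keep [0, 1]
x = 0.5 gives p = -1.375, negative; keep [0.5, 1]
x = 0.75 gives p = 2.578125, positive; keep [0.5, 0.75]

[0.5, 0.75]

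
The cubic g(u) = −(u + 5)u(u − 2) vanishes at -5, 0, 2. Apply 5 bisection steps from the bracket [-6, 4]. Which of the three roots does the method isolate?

-5

m = -1, g(m) = -12 (−); new bracket [-6, -1]
m = -3.5, g(m) = -28.875 (−); new bracket [-6, -3.5]
m = -4.75, g(m) = -8.015625 (−); new bracket [-6, -4.75]
m = -5.375, g(m) = 14.8652 (+); new bracket [-5.375, -4.75]
m = -5.0625, g(m) = 2.2346 (+); new bracket [-5.0625, -4.75]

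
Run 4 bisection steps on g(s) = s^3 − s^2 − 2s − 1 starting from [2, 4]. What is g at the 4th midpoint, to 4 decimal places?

-0.1699

midpoint 3: g = 11 > 0 → [2, 3]
midpoint 2.5: g = 3.375 > 0 → [2, 2.5]
midpoint 2.25: g = 0.828125 > 0 → [2, 2.25]
midpoint 2.125: g = -0.1699 < 0 → [2.125, 2.25]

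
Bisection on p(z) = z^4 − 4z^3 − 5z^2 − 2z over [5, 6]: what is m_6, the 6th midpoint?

5.078125

m = 5.5, p(m) = 87.3125 (+); new bracket [5, 5.5]
m = 5.25, p(m) = 32.566406 (+); new bracket [5, 5.25]
m = 5.125, p(m) = 9.859619 (+); new bracket [5, 5.125]
m = 5.0625, p(m) = -0.414 (−); new bracket [5.0625, 5.125]
m = 5.09375, p(m) = 4.6353 (+); new bracket [5.0625, 5.09375]
m = 5.078125, p(m) = 2.089 (+); new bracket [5.0625, 5.078125]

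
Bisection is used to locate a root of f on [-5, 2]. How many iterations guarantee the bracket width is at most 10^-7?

27

Width after n steps is 7/2^n. Need 2^n ≥ 7/10^-7 = 70000000.
2^26 = 67108864 < 70000000 ≤ 2^27 = 134217728, so n = 27.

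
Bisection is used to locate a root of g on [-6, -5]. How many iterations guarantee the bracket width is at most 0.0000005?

Width after n steps is 1/2^n. Need 2^n ≥ 1/0.0000005 = 2000000.
2^20 = 1048576 < 2000000 ≤ 2^21 = 2097152, so n = 21.

21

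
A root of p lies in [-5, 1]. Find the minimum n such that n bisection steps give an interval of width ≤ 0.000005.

Width after n steps is 6/2^n. Need 2^n ≥ 6/0.000005 = 1200000.
2^20 = 1048576 < 1200000 ≤ 2^21 = 2097152, so n = 21.

21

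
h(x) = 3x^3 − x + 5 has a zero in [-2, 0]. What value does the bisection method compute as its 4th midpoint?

m = -1, h(m) = 3 (+); new bracket [-2, -1]
m = -1.5, h(m) = -3.625 (−); new bracket [-1.5, -1]
m = -1.25, h(m) = 0.390625 (+); new bracket [-1.5, -1.25]
m = -1.375, h(m) = -1.4238 (−); new bracket [-1.375, -1.25]

-1.375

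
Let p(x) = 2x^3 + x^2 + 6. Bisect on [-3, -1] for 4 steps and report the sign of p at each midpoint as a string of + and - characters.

midpoint -2: p = -6 < 0 → [-2, -1]
midpoint -1.5: p = 1.5 > 0 → [-2, -1.5]
midpoint -1.75: p = -1.65625 < 0 → [-1.75, -1.5]
midpoint -1.625: p = 0.0586 > 0 → [-1.75, -1.625]

-+-+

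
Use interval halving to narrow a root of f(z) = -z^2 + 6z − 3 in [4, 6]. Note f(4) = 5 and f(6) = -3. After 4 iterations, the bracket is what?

[5.375, 5.5]

z = 5 gives f = 2, positive; keep [5, 6]
z = 5.5 gives f = -0.25, negative; keep [5, 5.5]
z = 5.25 gives f = 0.9375, positive; keep [5.25, 5.5]
z = 5.375 gives f = 0.3594, positive; keep [5.375, 5.5]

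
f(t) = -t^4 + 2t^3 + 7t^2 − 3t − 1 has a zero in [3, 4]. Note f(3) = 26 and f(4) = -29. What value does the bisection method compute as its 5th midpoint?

3.65625

m = 3.5, f(m) = 9.9375 (+); new bracket [3.5, 4]
m = 3.75, f(m) = -6.097656 (−); new bracket [3.5, 3.75]
m = 3.625, f(m) = 2.702881 (+); new bracket [3.625, 3.75]
m = 3.6875, f(m) = -1.4924 (−); new bracket [3.625, 3.6875]
m = 3.65625, f(m) = 0.6553 (+); new bracket [3.65625, 3.6875]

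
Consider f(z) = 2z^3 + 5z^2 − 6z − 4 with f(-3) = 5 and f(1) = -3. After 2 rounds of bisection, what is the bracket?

[-1, 0]

midpoint -1: f = 5 > 0 → [-1, 1]
midpoint 0: f = -4 < 0 → [-1, 0]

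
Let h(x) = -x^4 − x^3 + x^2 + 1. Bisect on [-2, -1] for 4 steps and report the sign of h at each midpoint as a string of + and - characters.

++--

midpoint -1.5: h = 1.5625 > 0 → [-2, -1.5]
midpoint -1.75: h = 0.042969 > 0 → [-2, -1.75]
midpoint -1.875: h = -1.252197 < 0 → [-1.875, -1.75]
midpoint -1.8125: h = -0.5527 < 0 → [-1.8125, -1.75]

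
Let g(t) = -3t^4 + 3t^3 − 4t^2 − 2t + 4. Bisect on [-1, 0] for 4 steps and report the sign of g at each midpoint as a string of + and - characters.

midpoint -0.5: g = 3.4375 > 0 → [-1, -0.5]
midpoint -0.75: g = 1.035156 > 0 → [-1, -0.75]
midpoint -0.875: g = -1.080811 < 0 → [-0.875, -0.75]
midpoint -0.8125: g = 0.0678 > 0 → [-0.875, -0.8125]

++-+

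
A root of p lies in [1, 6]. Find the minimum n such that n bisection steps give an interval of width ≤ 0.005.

Width after n steps is 5/2^n. Need 2^n ≥ 5/0.005 = 1000.
2^9 = 512 < 1000 ≤ 2^10 = 1024, so n = 10.

10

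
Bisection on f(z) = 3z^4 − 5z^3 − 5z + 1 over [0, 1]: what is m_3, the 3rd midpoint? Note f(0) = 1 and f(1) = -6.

m = 0.5, f(m) = -1.9375 (−); new bracket [0, 0.5]
m = 0.25, f(m) = -0.316406 (−); new bracket [0, 0.25]
m = 0.125, f(m) = 0.365967 (+); new bracket [0.125, 0.25]

0.125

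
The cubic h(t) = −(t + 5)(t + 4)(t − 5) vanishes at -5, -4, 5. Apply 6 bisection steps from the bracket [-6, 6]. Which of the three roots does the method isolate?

m = 0, h(m) = 100 (+); new bracket [0, 6]
m = 3, h(m) = 112 (+); new bracket [3, 6]
m = 4.5, h(m) = 40.375 (+); new bracket [4.5, 6]
m = 5.25, h(m) = -23.7031 (−); new bracket [4.5, 5.25]
m = 4.875, h(m) = 10.9551 (+); new bracket [4.875, 5.25]
m = 5.0625, h(m) = -5.6995 (−); new bracket [4.875, 5.0625]

5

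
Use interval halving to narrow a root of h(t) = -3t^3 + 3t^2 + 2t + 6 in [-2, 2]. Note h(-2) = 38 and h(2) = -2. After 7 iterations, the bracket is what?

[1.875, 1.90625]

midpoint 0: h = 6 > 0 → [0, 2]
midpoint 1: h = 8 > 0 → [1, 2]
midpoint 1.5: h = 5.625 > 0 → [1.5, 2]
midpoint 1.75: h = 2.6094 > 0 → [1.75, 2]
midpoint 1.875: h = 0.5215 > 0 → [1.875, 2]
midpoint 1.9375: h = -0.6829 < 0 → [1.875, 1.9375]
midpoint 1.90625: h = -0.0669 < 0 → [1.875, 1.90625]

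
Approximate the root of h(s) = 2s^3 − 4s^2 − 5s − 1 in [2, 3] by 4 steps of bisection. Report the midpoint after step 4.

2.9375

s = 2.5 gives h = -7.25, negative; keep [2.5, 3]
s = 2.75 gives h = -3.40625, negative; keep [2.75, 3]
s = 2.875 gives h = -0.910156, negative; keep [2.875, 3]
s = 2.9375 gives h = 0.4917, positive; keep [2.875, 2.9375]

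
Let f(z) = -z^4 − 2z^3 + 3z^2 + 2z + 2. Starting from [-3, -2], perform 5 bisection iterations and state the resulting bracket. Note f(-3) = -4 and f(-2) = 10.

[-2.90625, -2.875]

f(-2.5) = 7.9375 > 0, so the root lies in [-3, -2.5]
f(-2.75) = 3.589844 > 0, so the root lies in [-3, -2.75]
f(-2.875) = 0.253662 > 0, so the root lies in [-3, -2.875]
f(-2.9375) = -1.7515 < 0, so the root lies in [-2.9375, -2.875]
f(-2.90625) = -0.7194 < 0, so the root lies in [-2.90625, -2.875]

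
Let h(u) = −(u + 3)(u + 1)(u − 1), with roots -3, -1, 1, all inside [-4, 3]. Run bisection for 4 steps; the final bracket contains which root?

m = -0.5, h(m) = 1.875 (+); new bracket [-0.5, 3]
m = 1.25, h(m) = -2.390625 (−); new bracket [-0.5, 1.25]
m = 0.375, h(m) = 2.900391 (+); new bracket [0.375, 1.25]
m = 0.8125, h(m) = 1.2957 (+); new bracket [0.8125, 1.25]

1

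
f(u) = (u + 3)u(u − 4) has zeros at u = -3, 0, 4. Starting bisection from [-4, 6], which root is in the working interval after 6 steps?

f(1) = -12 < 0, so the root lies in [1, 6]
f(3.5) = -11.375 < 0, so the root lies in [3.5, 6]
f(4.75) = 27.609375 > 0, so the root lies in [3.5, 4.75]
f(4.125) = 3.6738 > 0, so the root lies in [3.5, 4.125]
f(3.8125) = -4.8699 < 0, so the root lies in [3.8125, 4.125]
f(3.96875) = -0.8643 < 0, so the root lies in [3.96875, 4.125]

4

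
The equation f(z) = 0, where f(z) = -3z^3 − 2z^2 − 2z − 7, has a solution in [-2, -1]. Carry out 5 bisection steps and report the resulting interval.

f(-1.5) = 1.625 > 0, so the root lies in [-1.5, -1]
f(-1.25) = -1.765625 < 0, so the root lies in [-1.5, -1.25]
f(-1.375) = -0.232422 < 0, so the root lies in [-1.5, -1.375]
f(-1.4375) = 0.6536 > 0, so the root lies in [-1.4375, -1.375]
f(-1.40625) = 0.2002 > 0, so the root lies in [-1.40625, -1.375]

[-1.40625, -1.375]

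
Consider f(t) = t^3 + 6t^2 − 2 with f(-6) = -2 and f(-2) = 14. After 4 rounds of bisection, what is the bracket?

t = -4 gives f = 30, positive; keep [-6, -4]
t = -5 gives f = 23, positive; keep [-6, -5]
t = -5.5 gives f = 13.125, positive; keep [-6, -5.5]
t = -5.75 gives f = 6.2656, positive; keep [-6, -5.75]

[-6, -5.75]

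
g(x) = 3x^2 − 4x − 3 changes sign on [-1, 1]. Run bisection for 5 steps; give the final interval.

[-0.5625, -0.5]

midpoint 0: g = -3 < 0 → [-1, 0]
midpoint -0.5: g = -0.25 < 0 → [-1, -0.5]
midpoint -0.75: g = 1.6875 > 0 → [-0.75, -0.5]
midpoint -0.625: g = 0.6719 > 0 → [-0.625, -0.5]
midpoint -0.5625: g = 0.1992 > 0 → [-0.5625, -0.5]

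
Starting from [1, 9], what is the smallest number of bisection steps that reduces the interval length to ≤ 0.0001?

17

Width after n steps is 8/2^n. Need 2^n ≥ 8/0.0001 = 80000.
2^16 = 65536 < 80000 ≤ 2^17 = 131072, so n = 17.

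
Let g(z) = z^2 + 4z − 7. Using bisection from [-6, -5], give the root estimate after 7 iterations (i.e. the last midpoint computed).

-5.3203125

midpoint -5.5: g = 1.25 > 0 → [-5.5, -5]
midpoint -5.25: g = -0.4375 < 0 → [-5.5, -5.25]
midpoint -5.375: g = 0.390625 > 0 → [-5.375, -5.25]
midpoint -5.3125: g = -0.0273 < 0 → [-5.375, -5.3125]
midpoint -5.34375: g = 0.1807 > 0 → [-5.34375, -5.3125]
midpoint -5.328125: g = 0.0764 > 0 → [-5.328125, -5.3125]
midpoint -5.3203125: g = 0.0245 > 0 → [-5.3203125, -5.3125]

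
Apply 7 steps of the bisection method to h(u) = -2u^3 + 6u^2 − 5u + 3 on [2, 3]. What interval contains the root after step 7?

[2.1640625, 2.171875]

m = 2.5, h(m) = -3.25 (−); new bracket [2, 2.5]
m = 2.25, h(m) = -0.65625 (−); new bracket [2, 2.25]
m = 2.125, h(m) = 0.277344 (+); new bracket [2.125, 2.25]
m = 2.1875, h(m) = -0.1616 (−); new bracket [2.125, 2.1875]
m = 2.15625, h(m) = 0.0646 (+); new bracket [2.15625, 2.1875]
m = 2.171875, h(m) = -0.0468 (−); new bracket [2.15625, 2.171875]
m = 2.1640625, h(m) = 0.0094 (+); new bracket [2.1640625, 2.171875]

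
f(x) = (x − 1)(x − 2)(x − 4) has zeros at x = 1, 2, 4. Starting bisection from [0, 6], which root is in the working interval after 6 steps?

4

m = 3, f(m) = -2 (−); new bracket [3, 6]
m = 4.5, f(m) = 4.375 (+); new bracket [3, 4.5]
m = 3.75, f(m) = -1.203125 (−); new bracket [3.75, 4.5]
m = 4.125, f(m) = 0.8301 (+); new bracket [3.75, 4.125]
m = 3.9375, f(m) = -0.3557 (−); new bracket [3.9375, 4.125]
m = 4.03125, f(m) = 0.1924 (+); new bracket [3.9375, 4.03125]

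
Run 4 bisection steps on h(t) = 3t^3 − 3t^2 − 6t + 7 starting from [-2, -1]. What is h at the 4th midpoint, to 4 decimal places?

h(-1.5) = -0.875 < 0, so the root lies in [-1.5, -1]
h(-1.25) = 3.953125 > 0, so the root lies in [-1.5, -1.25]
h(-1.375) = 1.779297 > 0, so the root lies in [-1.5, -1.375]
h(-1.4375) = 0.5144 > 0, so the root lies in [-1.5, -1.4375]

0.5144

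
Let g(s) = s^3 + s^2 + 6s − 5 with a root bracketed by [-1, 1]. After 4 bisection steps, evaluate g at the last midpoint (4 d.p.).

midpoint 0: g = -5 < 0 → [0, 1]
midpoint 0.5: g = -1.625 < 0 → [0.5, 1]
midpoint 0.75: g = 0.484375 > 0 → [0.5, 0.75]
midpoint 0.625: g = -0.6152 < 0 → [0.625, 0.75]

-0.6152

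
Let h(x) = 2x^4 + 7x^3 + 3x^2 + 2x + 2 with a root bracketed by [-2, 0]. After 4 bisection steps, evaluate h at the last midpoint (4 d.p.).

0.5181

h(-1) = -2 < 0, so the root lies in [-1, 0]
h(-0.5) = 1 > 0, so the root lies in [-1, -0.5]
h(-0.75) = -0.132812 < 0, so the root lies in [-0.75, -0.5]
h(-0.625) = 0.5181 > 0, so the root lies in [-0.75, -0.625]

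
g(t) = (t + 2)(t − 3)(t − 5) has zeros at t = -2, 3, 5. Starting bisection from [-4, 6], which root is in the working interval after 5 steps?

midpoint 1: g = 24 > 0 → [-4, 1]
midpoint -1.5: g = 14.625 > 0 → [-4, -1.5]
midpoint -2.75: g = -33.421875 < 0 → [-2.75, -1.5]
midpoint -2.125: g = -4.5645 < 0 → [-2.125, -1.5]
midpoint -1.8125: g = 6.1472 > 0 → [-2.125, -1.8125]

-2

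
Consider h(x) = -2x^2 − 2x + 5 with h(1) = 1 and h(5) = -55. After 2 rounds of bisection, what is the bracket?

m = 3, h(m) = -19 (−); new bracket [1, 3]
m = 2, h(m) = -7 (−); new bracket [1, 2]

[1, 2]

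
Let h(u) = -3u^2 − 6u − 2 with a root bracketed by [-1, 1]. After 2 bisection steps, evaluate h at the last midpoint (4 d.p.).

u = 0 gives h = -2, negative; keep [-1, 0]
u = -0.5 gives h = 0.25, positive; keep [-0.5, 0]

0.2500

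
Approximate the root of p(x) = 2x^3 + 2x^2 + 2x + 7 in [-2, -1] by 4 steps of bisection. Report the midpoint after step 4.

x = -1.5 gives p = 1.75, positive; keep [-2, -1.5]
x = -1.75 gives p = -1.09375, negative; keep [-1.75, -1.5]
x = -1.625 gives p = 0.449219, positive; keep [-1.75, -1.625]
x = -1.6875 gives p = -0.2905, negative; keep [-1.6875, -1.625]

-1.6875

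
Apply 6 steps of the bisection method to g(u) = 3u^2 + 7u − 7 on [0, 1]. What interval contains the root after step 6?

g(0.5) = -2.75 < 0, so the root lies in [0.5, 1]
g(0.75) = -0.0625 < 0, so the root lies in [0.75, 1]
g(0.875) = 1.421875 > 0, so the root lies in [0.75, 0.875]
g(0.8125) = 0.668 > 0, so the root lies in [0.75, 0.8125]
g(0.78125) = 0.2998 > 0, so the root lies in [0.75, 0.78125]
g(0.765625) = 0.1179 > 0, so the root lies in [0.75, 0.765625]

[0.75, 0.765625]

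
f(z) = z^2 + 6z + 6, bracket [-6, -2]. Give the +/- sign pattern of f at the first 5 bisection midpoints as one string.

-+-+-

midpoint -4: f = -2 < 0 → [-6, -4]
midpoint -5: f = 1 > 0 → [-5, -4]
midpoint -4.5: f = -0.75 < 0 → [-5, -4.5]
midpoint -4.75: f = 0.0625 > 0 → [-4.75, -4.5]
midpoint -4.625: f = -0.3594 < 0 → [-4.75, -4.625]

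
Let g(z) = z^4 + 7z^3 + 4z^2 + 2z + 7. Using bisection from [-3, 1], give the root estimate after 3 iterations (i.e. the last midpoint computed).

g(-1) = 3 > 0, so the root lies in [-3, -1]
g(-2) = -21 < 0, so the root lies in [-2, -1]
g(-1.5) = -5.5625 < 0, so the root lies in [-1.5, -1]

-1.5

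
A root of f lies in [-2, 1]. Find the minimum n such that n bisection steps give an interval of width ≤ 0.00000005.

26

Width after n steps is 3/2^n. Need 2^n ≥ 3/0.00000005 = 60000000.
2^25 = 33554432 < 60000000 ≤ 2^26 = 67108864, so n = 26.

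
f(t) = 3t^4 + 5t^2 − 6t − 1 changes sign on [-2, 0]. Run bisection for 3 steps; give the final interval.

[-0.25, 0]

f(-1) = 13 > 0, so the root lies in [-1, 0]
f(-0.5) = 3.4375 > 0, so the root lies in [-0.5, 0]
f(-0.25) = 0.824219 > 0, so the root lies in [-0.25, 0]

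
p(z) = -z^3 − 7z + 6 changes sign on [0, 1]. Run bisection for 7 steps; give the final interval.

[0.78125, 0.7890625]

z = 0.5 gives p = 2.375, positive; keep [0.5, 1]
z = 0.75 gives p = 0.328125, positive; keep [0.75, 1]
z = 0.875 gives p = -0.794922, negative; keep [0.75, 0.875]
z = 0.8125 gives p = -0.2239, negative; keep [0.75, 0.8125]
z = 0.78125 gives p = 0.0544, positive; keep [0.78125, 0.8125]
z = 0.796875 gives p = -0.0841, negative; keep [0.78125, 0.796875]
z = 0.7890625 gives p = -0.0147, negative; keep [0.78125, 0.7890625]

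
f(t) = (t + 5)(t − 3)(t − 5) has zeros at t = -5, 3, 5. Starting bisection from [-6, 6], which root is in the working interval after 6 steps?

midpoint 0: f = 75 > 0 → [-6, 0]
midpoint -3: f = 96 > 0 → [-6, -3]
midpoint -4.5: f = 35.625 > 0 → [-6, -4.5]
midpoint -5.25: f = -21.1406 < 0 → [-5.25, -4.5]
midpoint -4.875: f = 9.7207 > 0 → [-5.25, -4.875]
midpoint -5.0625: f = -5.0706 < 0 → [-5.0625, -4.875]

-5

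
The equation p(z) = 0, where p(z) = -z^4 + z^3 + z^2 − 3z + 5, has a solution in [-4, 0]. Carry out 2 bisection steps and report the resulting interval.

p(-2) = -9 < 0, so the root lies in [-2, 0]
p(-1) = 7 > 0, so the root lies in [-2, -1]

[-2, -1]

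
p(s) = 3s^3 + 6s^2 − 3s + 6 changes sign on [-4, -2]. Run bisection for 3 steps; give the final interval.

midpoint -3: p = -12 < 0 → [-3, -2]
midpoint -2.5: p = 4.125 > 0 → [-3, -2.5]
midpoint -2.75: p = -2.765625 < 0 → [-2.75, -2.5]

[-2.75, -2.5]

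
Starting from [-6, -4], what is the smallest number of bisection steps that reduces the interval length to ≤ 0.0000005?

Width after n steps is 2/2^n. Need 2^n ≥ 2/0.0000005 = 4000000.
2^21 = 2097152 < 4000000 ≤ 2^22 = 4194304, so n = 22.

22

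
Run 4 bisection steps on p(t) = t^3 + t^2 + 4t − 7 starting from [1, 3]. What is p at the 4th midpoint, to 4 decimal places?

0.1895

midpoint 2: p = 13 > 0 → [1, 2]
midpoint 1.5: p = 4.625 > 0 → [1, 1.5]
midpoint 1.25: p = 1.515625 > 0 → [1, 1.25]
midpoint 1.125: p = 0.1895 > 0 → [1, 1.125]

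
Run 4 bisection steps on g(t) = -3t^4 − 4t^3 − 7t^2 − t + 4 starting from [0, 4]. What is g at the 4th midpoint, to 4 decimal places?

-3.3242

t = 2 gives g = -106, negative; keep [0, 2]
t = 1 gives g = -11, negative; keep [0, 1]
t = 0.5 gives g = 1.0625, positive; keep [0.5, 1]
t = 0.75 gives g = -3.3242, negative; keep [0.5, 0.75]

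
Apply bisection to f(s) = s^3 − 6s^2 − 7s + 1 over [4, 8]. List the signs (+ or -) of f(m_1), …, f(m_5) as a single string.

m = 6, f(m) = -41 (−); new bracket [6, 8]
m = 7, f(m) = 1 (+); new bracket [6, 7]
m = 6.5, f(m) = -23.375 (−); new bracket [6.5, 7]
m = 6.75, f(m) = -12.0781 (−); new bracket [6.75, 7]
m = 6.875, f(m) = -5.7676 (−); new bracket [6.875, 7]

-+---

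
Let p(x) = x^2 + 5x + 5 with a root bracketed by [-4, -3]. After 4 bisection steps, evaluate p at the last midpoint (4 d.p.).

p(-3.5) = -0.25 < 0, so the root lies in [-4, -3.5]
p(-3.75) = 0.3125 > 0, so the root lies in [-3.75, -3.5]
p(-3.625) = 0.015625 > 0, so the root lies in [-3.625, -3.5]
p(-3.5625) = -0.1211 < 0, so the root lies in [-3.625, -3.5625]

-0.1211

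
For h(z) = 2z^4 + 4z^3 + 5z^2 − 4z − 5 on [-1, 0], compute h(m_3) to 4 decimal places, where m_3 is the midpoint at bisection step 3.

h(-0.5) = -2.125 < 0, so the root lies in [-1, -0.5]
h(-0.75) = -0.242188 < 0, so the root lies in [-1, -0.75]
h(-0.875) = 0.820801 > 0, so the root lies in [-0.875, -0.75]

0.8208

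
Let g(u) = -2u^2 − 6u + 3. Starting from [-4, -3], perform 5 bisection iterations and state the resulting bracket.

[-3.4375, -3.40625]

u = -3.5 gives g = -0.5, negative; keep [-3.5, -3]
u = -3.25 gives g = 1.375, positive; keep [-3.5, -3.25]
u = -3.375 gives g = 0.46875, positive; keep [-3.5, -3.375]
u = -3.4375 gives g = -0.0078, negative; keep [-3.4375, -3.375]
u = -3.40625 gives g = 0.2324, positive; keep [-3.4375, -3.40625]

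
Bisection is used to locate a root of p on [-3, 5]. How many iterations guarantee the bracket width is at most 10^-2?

10

Width after n steps is 8/2^n. Need 2^n ≥ 8/10^-2 = 800.
2^9 = 512 < 800 ≤ 2^10 = 1024, so n = 10.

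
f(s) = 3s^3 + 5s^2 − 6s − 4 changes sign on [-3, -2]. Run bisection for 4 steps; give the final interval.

[-2.3125, -2.25]

f(-2.5) = -4.625 < 0, so the root lies in [-2.5, -2]
f(-2.25) = 0.640625 > 0, so the root lies in [-2.5, -2.25]
f(-2.375) = -1.736328 < 0, so the root lies in [-2.375, -2.25]
f(-2.3125) = -0.4861 < 0, so the root lies in [-2.3125, -2.25]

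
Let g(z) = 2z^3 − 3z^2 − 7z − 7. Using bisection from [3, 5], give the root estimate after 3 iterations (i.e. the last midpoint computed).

midpoint 4: g = 45 > 0 → [3, 4]
midpoint 3.5: g = 17.5 > 0 → [3, 3.5]
midpoint 3.25: g = 7.21875 > 0 → [3, 3.25]

3.25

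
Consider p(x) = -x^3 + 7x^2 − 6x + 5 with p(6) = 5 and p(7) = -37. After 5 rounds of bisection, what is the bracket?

[6.15625, 6.1875]

x = 6.5 gives p = -12.875, negative; keep [6, 6.5]
x = 6.25 gives p = -3.203125, negative; keep [6, 6.25]
x = 6.125 gives p = 1.076172, positive; keep [6.125, 6.25]
x = 6.1875 gives p = -1.0183, negative; keep [6.125, 6.1875]
x = 6.15625 gives p = 0.0401, positive; keep [6.15625, 6.1875]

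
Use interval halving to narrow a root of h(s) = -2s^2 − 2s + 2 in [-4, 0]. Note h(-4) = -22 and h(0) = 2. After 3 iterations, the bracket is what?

[-2, -1.5]

m = -2, h(m) = -2 (−); new bracket [-2, 0]
m = -1, h(m) = 2 (+); new bracket [-2, -1]
m = -1.5, h(m) = 0.5 (+); new bracket [-2, -1.5]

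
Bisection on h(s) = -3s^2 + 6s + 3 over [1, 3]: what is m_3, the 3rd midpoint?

2.25

s = 2 gives h = 3, positive; keep [2, 3]
s = 2.5 gives h = -0.75, negative; keep [2, 2.5]
s = 2.25 gives h = 1.3125, positive; keep [2.25, 2.5]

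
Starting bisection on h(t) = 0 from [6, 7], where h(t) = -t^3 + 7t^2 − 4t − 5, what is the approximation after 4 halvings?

6.1875

t = 6.5 gives h = -9.875, negative; keep [6, 6.5]
t = 6.25 gives h = -0.703125, negative; keep [6, 6.25]
t = 6.125 gives h = 3.326172, positive; keep [6.125, 6.25]
t = 6.1875 gives h = 1.3567, positive; keep [6.1875, 6.25]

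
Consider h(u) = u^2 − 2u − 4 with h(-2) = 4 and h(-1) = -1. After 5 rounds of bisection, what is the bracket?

u = -1.5 gives h = 1.25, positive; keep [-1.5, -1]
u = -1.25 gives h = 0.0625, positive; keep [-1.25, -1]
u = -1.125 gives h = -0.484375, negative; keep [-1.25, -1.125]
u = -1.1875 gives h = -0.2148, negative; keep [-1.25, -1.1875]
u = -1.21875 gives h = -0.0771, negative; keep [-1.25, -1.21875]

[-1.25, -1.21875]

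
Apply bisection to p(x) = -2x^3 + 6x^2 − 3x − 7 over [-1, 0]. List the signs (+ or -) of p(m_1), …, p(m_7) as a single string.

x = -0.5 gives p = -3.75, negative; keep [-1, -0.5]
x = -0.75 gives p = -0.53125, negative; keep [-1, -0.75]
x = -0.875 gives p = 1.558594, positive; keep [-0.875, -0.75]
x = -0.8125 gives p = 0.4712, positive; keep [-0.8125, -0.75]
x = -0.78125 gives p = -0.0405, negative; keep [-0.8125, -0.78125]
x = -0.796875 gives p = 0.2127, positive; keep [-0.796875, -0.78125]
x = -0.7890625 gives p = 0.0855, positive; keep [-0.7890625, -0.78125]

--++-++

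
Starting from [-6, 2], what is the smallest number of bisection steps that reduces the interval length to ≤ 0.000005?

21

Width after n steps is 8/2^n. Need 2^n ≥ 8/0.000005 = 1600000.
2^20 = 1048576 < 1600000 ≤ 2^21 = 2097152, so n = 21.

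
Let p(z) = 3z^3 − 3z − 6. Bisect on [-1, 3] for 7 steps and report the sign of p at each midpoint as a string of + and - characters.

-+-++++

midpoint 1: p = -6 < 0 → [1, 3]
midpoint 2: p = 12 > 0 → [1, 2]
midpoint 1.5: p = -0.375 < 0 → [1.5, 2]
midpoint 1.75: p = 4.8281 > 0 → [1.5, 1.75]
midpoint 1.625: p = 1.998 > 0 → [1.5, 1.625]
midpoint 1.5625: p = 0.7566 > 0 → [1.5, 1.5625]
midpoint 1.53125: p = 0.1773 > 0 → [1.5, 1.53125]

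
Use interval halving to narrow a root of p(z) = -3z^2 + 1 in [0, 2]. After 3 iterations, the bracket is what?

[0.5, 0.75]

midpoint 1: p = -2 < 0 → [0, 1]
midpoint 0.5: p = 0.25 > 0 → [0.5, 1]
midpoint 0.75: p = -0.6875 < 0 → [0.5, 0.75]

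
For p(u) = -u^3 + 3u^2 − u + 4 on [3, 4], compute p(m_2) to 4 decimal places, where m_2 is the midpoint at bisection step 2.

-1.8906

m = 3.5, p(m) = -5.625 (−); new bracket [3, 3.5]
m = 3.25, p(m) = -1.890625 (−); new bracket [3, 3.25]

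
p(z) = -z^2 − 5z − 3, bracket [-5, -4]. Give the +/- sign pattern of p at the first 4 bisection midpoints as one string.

midpoint -4.5: p = -0.75 < 0 → [-4.5, -4]
midpoint -4.25: p = 0.1875 > 0 → [-4.5, -4.25]
midpoint -4.375: p = -0.265625 < 0 → [-4.375, -4.25]
midpoint -4.3125: p = -0.0352 < 0 → [-4.3125, -4.25]

-+--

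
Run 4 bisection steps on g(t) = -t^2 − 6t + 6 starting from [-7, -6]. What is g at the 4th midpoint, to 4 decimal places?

0.4648

m = -6.5, g(m) = 2.75 (+); new bracket [-7, -6.5]
m = -6.75, g(m) = 0.9375 (+); new bracket [-7, -6.75]
m = -6.875, g(m) = -0.015625 (−); new bracket [-6.875, -6.75]
m = -6.8125, g(m) = 0.4648 (+); new bracket [-6.875, -6.8125]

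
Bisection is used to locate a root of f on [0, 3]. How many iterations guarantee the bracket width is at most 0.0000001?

Width after n steps is 3/2^n. Need 2^n ≥ 3/0.0000001 = 30000000.
2^24 = 16777216 < 30000000 ≤ 2^25 = 33554432, so n = 25.

25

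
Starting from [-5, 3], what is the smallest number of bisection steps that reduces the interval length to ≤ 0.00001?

Width after n steps is 8/2^n. Need 2^n ≥ 8/0.00001 = 800000.
2^19 = 524288 < 800000 ≤ 2^20 = 1048576, so n = 20.

20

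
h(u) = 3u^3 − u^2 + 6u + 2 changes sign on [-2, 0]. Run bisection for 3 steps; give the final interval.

[-0.5, -0.25]

h(-1) = -8 < 0, so the root lies in [-1, 0]
h(-0.5) = -1.625 < 0, so the root lies in [-0.5, 0]
h(-0.25) = 0.390625 > 0, so the root lies in [-0.5, -0.25]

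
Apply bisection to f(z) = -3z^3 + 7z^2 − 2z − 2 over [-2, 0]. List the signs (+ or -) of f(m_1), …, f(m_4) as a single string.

++--

f(-1) = 10 > 0, so the root lies in [-1, 0]
f(-0.5) = 1.125 > 0, so the root lies in [-0.5, 0]
f(-0.25) = -1.015625 < 0, so the root lies in [-0.5, -0.25]
f(-0.375) = -0.1074 < 0, so the root lies in [-0.5, -0.375]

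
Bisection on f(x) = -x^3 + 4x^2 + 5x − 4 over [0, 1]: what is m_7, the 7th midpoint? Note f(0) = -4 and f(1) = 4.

0.5703125

midpoint 0.5: f = -0.625 < 0 → [0.5, 1]
midpoint 0.75: f = 1.578125 > 0 → [0.5, 0.75]
midpoint 0.625: f = 0.443359 > 0 → [0.5, 0.625]
midpoint 0.5625: f = -0.0999 < 0 → [0.5625, 0.625]
midpoint 0.59375: f = 0.1696 > 0 → [0.5625, 0.59375]
midpoint 0.578125: f = 0.0343 > 0 → [0.5625, 0.578125]
midpoint 0.5703125: f = -0.0329 < 0 → [0.5703125, 0.578125]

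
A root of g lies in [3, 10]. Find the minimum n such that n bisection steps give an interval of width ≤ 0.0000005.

Width after n steps is 7/2^n. Need 2^n ≥ 7/0.0000005 = 14000000.
2^23 = 8388608 < 14000000 ≤ 2^24 = 16777216, so n = 24.

24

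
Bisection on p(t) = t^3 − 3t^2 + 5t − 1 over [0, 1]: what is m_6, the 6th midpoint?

0.234375

midpoint 0.5: p = 0.875 > 0 → [0, 0.5]
midpoint 0.25: p = 0.078125 > 0 → [0, 0.25]
midpoint 0.125: p = -0.419922 < 0 → [0.125, 0.25]
midpoint 0.1875: p = -0.1614 < 0 → [0.1875, 0.25]
midpoint 0.21875: p = -0.0393 < 0 → [0.21875, 0.25]
midpoint 0.234375: p = 0.02 > 0 → [0.21875, 0.234375]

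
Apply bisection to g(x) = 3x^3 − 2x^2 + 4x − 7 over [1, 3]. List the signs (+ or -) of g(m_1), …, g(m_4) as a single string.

+++-

g(2) = 17 > 0, so the root lies in [1, 2]
g(1.5) = 4.625 > 0, so the root lies in [1, 1.5]
g(1.25) = 0.734375 > 0, so the root lies in [1, 1.25]
g(1.125) = -0.7598 < 0, so the root lies in [1.125, 1.25]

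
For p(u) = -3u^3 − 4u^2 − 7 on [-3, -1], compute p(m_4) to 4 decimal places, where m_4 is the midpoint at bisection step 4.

-1.2871

p(-2) = 1 > 0, so the root lies in [-2, -1]
p(-1.5) = -5.875 < 0, so the root lies in [-2, -1.5]
p(-1.75) = -3.171875 < 0, so the root lies in [-2, -1.75]
p(-1.875) = -1.2871 < 0, so the root lies in [-2, -1.875]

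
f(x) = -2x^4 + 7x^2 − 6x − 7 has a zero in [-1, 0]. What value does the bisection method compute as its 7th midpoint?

x = -0.5 gives f = -2.375, negative; keep [-1, -0.5]
x = -0.75 gives f = 0.804688, positive; keep [-0.75, -0.5]
x = -0.625 gives f = -0.820801, negative; keep [-0.75, -0.625]
x = -0.6875 gives f = -0.0132, negative; keep [-0.75, -0.6875]
x = -0.71875 gives f = 0.395, positive; keep [-0.71875, -0.6875]
x = -0.703125 gives f = 0.1906, positive; keep [-0.703125, -0.6875]
x = -0.6953125 gives f = 0.0886, positive; keep [-0.6953125, -0.6875]

-0.6953125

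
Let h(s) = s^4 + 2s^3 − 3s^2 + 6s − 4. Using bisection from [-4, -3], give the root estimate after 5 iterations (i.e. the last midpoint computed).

-3.46875

midpoint -3.5: h = 2.5625 > 0 → [-3.5, -3]
midpoint -3.25: h = -12.277344 < 0 → [-3.5, -3.25]
midpoint -3.375: h = -5.562256 < 0 → [-3.5, -3.375]
midpoint -3.4375: h = -1.6846 < 0 → [-3.5, -3.4375]
midpoint -3.46875: h = 0.3917 > 0 → [-3.46875, -3.4375]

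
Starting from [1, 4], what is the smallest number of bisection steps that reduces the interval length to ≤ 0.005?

Width after n steps is 3/2^n. Need 2^n ≥ 3/0.005 = 600.
2^9 = 512 < 600 ≤ 2^10 = 1024, so n = 10.

10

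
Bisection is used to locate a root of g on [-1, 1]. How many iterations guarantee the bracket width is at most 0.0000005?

22

Width after n steps is 2/2^n. Need 2^n ≥ 2/0.0000005 = 4000000.
2^21 = 2097152 < 4000000 ≤ 2^22 = 4194304, so n = 22.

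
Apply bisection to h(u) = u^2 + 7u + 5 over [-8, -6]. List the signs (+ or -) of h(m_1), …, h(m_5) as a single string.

midpoint -7: h = 5 > 0 → [-7, -6]
midpoint -6.5: h = 1.75 > 0 → [-6.5, -6]
midpoint -6.25: h = 0.3125 > 0 → [-6.25, -6]
midpoint -6.125: h = -0.3594 < 0 → [-6.25, -6.125]
midpoint -6.1875: h = -0.0273 < 0 → [-6.25, -6.1875]

+++--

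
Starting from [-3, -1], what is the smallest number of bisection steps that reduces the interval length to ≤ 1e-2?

Width after n steps is 2/2^n. Need 2^n ≥ 2/1e-2 = 200.
2^7 = 128 < 200 ≤ 2^8 = 256, so n = 8.

8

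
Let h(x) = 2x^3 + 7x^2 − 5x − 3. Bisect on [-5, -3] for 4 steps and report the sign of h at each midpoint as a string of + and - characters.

x = -4 gives h = 1, positive; keep [-5, -4]
x = -4.5 gives h = -21, negative; keep [-4.5, -4]
x = -4.25 gives h = -8.84375, negative; keep [-4.25, -4]
x = -4.125 gives h = -3.6445, negative; keep [-4.125, -4]

+---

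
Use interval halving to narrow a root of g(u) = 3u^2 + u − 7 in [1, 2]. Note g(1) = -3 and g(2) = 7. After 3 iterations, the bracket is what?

[1.25, 1.375]

midpoint 1.5: g = 1.25 > 0 → [1, 1.5]
midpoint 1.25: g = -1.0625 < 0 → [1.25, 1.5]
midpoint 1.375: g = 0.046875 > 0 → [1.25, 1.375]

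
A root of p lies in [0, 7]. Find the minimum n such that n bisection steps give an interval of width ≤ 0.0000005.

24

Width after n steps is 7/2^n. Need 2^n ≥ 7/0.0000005 = 14000000.
2^23 = 8388608 < 14000000 ≤ 2^24 = 16777216, so n = 24.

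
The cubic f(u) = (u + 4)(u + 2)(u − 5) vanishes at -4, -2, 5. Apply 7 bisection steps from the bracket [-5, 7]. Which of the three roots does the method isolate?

u = 1 gives f = -60, negative; keep [1, 7]
u = 4 gives f = -48, negative; keep [4, 7]
u = 5.5 gives f = 35.625, positive; keep [4, 5.5]
u = 4.75 gives f = -14.7656, negative; keep [4.75, 5.5]
u = 5.125 gives f = 8.127, positive; keep [4.75, 5.125]
u = 4.9375 gives f = -3.8752, negative; keep [4.9375, 5.125]
u = 5.03125 gives f = 1.9844, positive; keep [4.9375, 5.03125]

5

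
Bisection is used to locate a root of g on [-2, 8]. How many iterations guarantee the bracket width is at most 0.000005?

21

Width after n steps is 10/2^n. Need 2^n ≥ 10/0.000005 = 2000000.
2^20 = 1048576 < 2000000 ≤ 2^21 = 2097152, so n = 21.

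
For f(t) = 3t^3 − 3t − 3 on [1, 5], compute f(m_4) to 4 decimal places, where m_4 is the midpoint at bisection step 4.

-0.8906

f(3) = 69 > 0, so the root lies in [1, 3]
f(2) = 15 > 0, so the root lies in [1, 2]
f(1.5) = 2.625 > 0, so the root lies in [1, 1.5]
f(1.25) = -0.8906 < 0, so the root lies in [1.25, 1.5]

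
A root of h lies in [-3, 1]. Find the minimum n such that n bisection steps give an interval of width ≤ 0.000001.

Width after n steps is 4/2^n. Need 2^n ≥ 4/0.000001 = 4000000.
2^21 = 2097152 < 4000000 ≤ 2^22 = 4194304, so n = 22.

22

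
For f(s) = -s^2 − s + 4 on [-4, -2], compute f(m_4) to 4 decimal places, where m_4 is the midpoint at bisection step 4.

f(-3) = -2 < 0, so the root lies in [-3, -2]
f(-2.5) = 0.25 > 0, so the root lies in [-3, -2.5]
f(-2.75) = -0.8125 < 0, so the root lies in [-2.75, -2.5]
f(-2.625) = -0.2656 < 0, so the root lies in [-2.625, -2.5]

-0.2656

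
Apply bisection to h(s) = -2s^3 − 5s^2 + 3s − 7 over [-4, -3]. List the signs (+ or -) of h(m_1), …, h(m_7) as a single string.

s = -3.5 gives h = 7, positive; keep [-3.5, -3]
s = -3.25 gives h = -0.90625, negative; keep [-3.5, -3.25]
s = -3.375 gives h = 2.808594, positive; keep [-3.375, -3.25]
s = -3.3125 gives h = 0.8931, positive; keep [-3.3125, -3.25]
s = -3.28125 gives h = -0.0209, negative; keep [-3.3125, -3.28125]
s = -3.296875 gives h = 0.4325, positive; keep [-3.296875, -3.28125]
s = -3.2890625 gives h = 0.2049, positive; keep [-3.2890625, -3.28125]

+-++-++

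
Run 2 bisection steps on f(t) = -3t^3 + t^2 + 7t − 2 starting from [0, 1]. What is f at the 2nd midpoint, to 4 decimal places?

t = 0.5 gives f = 1.375, positive; keep [0, 0.5]
t = 0.25 gives f = -0.234375, negative; keep [0.25, 0.5]

-0.2344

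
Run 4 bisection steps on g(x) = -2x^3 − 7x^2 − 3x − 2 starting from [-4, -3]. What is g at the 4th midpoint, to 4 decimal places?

g(-3.5) = 8.5 > 0, so the root lies in [-3.5, -3]
g(-3.25) = 2.46875 > 0, so the root lies in [-3.25, -3]
g(-3.125) = 0.050781 > 0, so the root lies in [-3.125, -3]
g(-3.0625) = -1.019 < 0, so the root lies in [-3.125, -3.0625]

-1.0190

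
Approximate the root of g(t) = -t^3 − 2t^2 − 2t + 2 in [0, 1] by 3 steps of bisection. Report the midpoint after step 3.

0.625

midpoint 0.5: g = 0.375 > 0 → [0.5, 1]
midpoint 0.75: g = -1.046875 < 0 → [0.5, 0.75]
midpoint 0.625: g = -0.275391 < 0 → [0.5, 0.625]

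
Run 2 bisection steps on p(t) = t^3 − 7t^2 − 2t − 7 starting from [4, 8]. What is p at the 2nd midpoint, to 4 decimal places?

m = 6, p(m) = -55 (−); new bracket [6, 8]
m = 7, p(m) = -21 (−); new bracket [7, 8]

-21.0000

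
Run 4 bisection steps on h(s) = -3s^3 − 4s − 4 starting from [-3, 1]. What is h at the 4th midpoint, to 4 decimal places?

0.2656

midpoint -1: h = 3 > 0 → [-1, 1]
midpoint 0: h = -4 < 0 → [-1, 0]
midpoint -0.5: h = -1.625 < 0 → [-1, -0.5]
midpoint -0.75: h = 0.2656 > 0 → [-0.75, -0.5]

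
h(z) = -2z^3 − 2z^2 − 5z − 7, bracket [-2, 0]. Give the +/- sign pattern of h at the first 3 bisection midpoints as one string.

-++

midpoint -1: h = -2 < 0 → [-2, -1]
midpoint -1.5: h = 2.75 > 0 → [-1.5, -1]
midpoint -1.25: h = 0.03125 > 0 → [-1.25, -1]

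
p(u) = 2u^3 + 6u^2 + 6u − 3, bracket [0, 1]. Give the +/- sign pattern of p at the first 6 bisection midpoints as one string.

+-+--+

p(0.5) = 1.75 > 0, so the root lies in [0, 0.5]
p(0.25) = -1.09375 < 0, so the root lies in [0.25, 0.5]
p(0.375) = 0.199219 > 0, so the root lies in [0.25, 0.375]
p(0.3125) = -0.478 < 0, so the root lies in [0.3125, 0.375]
p(0.34375) = -0.1473 < 0, so the root lies in [0.34375, 0.375]
p(0.359375) = 0.024 > 0, so the root lies in [0.34375, 0.359375]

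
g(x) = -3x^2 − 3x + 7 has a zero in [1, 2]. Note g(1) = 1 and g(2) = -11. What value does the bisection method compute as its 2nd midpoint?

1.25

x = 1.5 gives g = -4.25, negative; keep [1, 1.5]
x = 1.25 gives g = -1.4375, negative; keep [1, 1.25]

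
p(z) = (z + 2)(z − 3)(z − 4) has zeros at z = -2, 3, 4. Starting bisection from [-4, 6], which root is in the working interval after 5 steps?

-2

m = 1, p(m) = 18 (+); new bracket [-4, 1]
m = -1.5, p(m) = 12.375 (+); new bracket [-4, -1.5]
m = -2.75, p(m) = -29.109375 (−); new bracket [-2.75, -1.5]
m = -2.125, p(m) = -3.9238 (−); new bracket [-2.125, -1.5]
m = -1.8125, p(m) = 5.2449 (+); new bracket [-2.125, -1.8125]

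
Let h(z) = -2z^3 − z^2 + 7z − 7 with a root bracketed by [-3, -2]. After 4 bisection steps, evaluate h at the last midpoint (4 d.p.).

-1.0396

z = -2.5 gives h = 0.5, positive; keep [-2.5, -2]
z = -2.25 gives h = -5.03125, negative; keep [-2.5, -2.25]
z = -2.375 gives h = -2.472656, negative; keep [-2.5, -2.375]
z = -2.4375 gives h = -1.0396, negative; keep [-2.5, -2.4375]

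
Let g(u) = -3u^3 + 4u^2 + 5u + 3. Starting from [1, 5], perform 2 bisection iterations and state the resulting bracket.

midpoint 3: g = -27 < 0 → [1, 3]
midpoint 2: g = 5 > 0 → [2, 3]

[2, 3]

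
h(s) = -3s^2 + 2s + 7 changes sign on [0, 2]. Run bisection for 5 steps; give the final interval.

h(1) = 6 > 0, so the root lies in [1, 2]
h(1.5) = 3.25 > 0, so the root lies in [1.5, 2]
h(1.75) = 1.3125 > 0, so the root lies in [1.75, 2]
h(1.875) = 0.2031 > 0, so the root lies in [1.875, 2]
h(1.9375) = -0.3867 < 0, so the root lies in [1.875, 1.9375]

[1.875, 1.9375]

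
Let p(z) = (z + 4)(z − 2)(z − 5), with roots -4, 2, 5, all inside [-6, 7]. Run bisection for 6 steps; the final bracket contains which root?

p(0.5) = 30.375 > 0, so the root lies in [-6, 0.5]
p(-2.75) = 46.015625 > 0, so the root lies in [-6, -2.75]
p(-4.375) = -22.412109 < 0, so the root lies in [-4.375, -2.75]
p(-3.5625) = 20.8376 > 0, so the root lies in [-4.375, -3.5625]
p(-3.96875) = 1.6729 > 0, so the root lies in [-4.375, -3.96875]
p(-4.171875) = -9.7294 < 0, so the root lies in [-4.171875, -3.96875]

-4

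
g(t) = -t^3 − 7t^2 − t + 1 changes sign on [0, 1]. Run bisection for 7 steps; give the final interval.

[0.3046875, 0.3125]

g(0.5) = -1.375 < 0, so the root lies in [0, 0.5]
g(0.25) = 0.296875 > 0, so the root lies in [0.25, 0.5]
g(0.375) = -0.412109 < 0, so the root lies in [0.25, 0.375]
g(0.3125) = -0.0266 < 0, so the root lies in [0.25, 0.3125]
g(0.28125) = 0.1428 > 0, so the root lies in [0.28125, 0.3125]
g(0.296875) = 0.06 > 0, so the root lies in [0.296875, 0.3125]
g(0.3046875) = 0.0172 > 0, so the root lies in [0.3046875, 0.3125]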